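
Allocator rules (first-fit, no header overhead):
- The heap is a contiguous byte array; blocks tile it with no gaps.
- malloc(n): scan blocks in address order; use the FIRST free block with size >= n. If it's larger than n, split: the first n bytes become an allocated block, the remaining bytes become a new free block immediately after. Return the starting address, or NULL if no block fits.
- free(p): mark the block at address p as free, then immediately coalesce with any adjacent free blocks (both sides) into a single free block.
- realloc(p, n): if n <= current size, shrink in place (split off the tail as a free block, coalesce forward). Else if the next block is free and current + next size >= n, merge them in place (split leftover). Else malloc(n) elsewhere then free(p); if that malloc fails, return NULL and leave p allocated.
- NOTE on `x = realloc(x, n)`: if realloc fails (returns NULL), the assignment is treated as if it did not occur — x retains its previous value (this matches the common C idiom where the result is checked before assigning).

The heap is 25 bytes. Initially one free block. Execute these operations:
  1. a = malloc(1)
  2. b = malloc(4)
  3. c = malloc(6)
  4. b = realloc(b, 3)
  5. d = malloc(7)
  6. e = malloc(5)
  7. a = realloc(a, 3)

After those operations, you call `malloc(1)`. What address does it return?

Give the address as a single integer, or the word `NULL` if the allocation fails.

Answer: 4

Derivation:
Op 1: a = malloc(1) -> a = 0; heap: [0-0 ALLOC][1-24 FREE]
Op 2: b = malloc(4) -> b = 1; heap: [0-0 ALLOC][1-4 ALLOC][5-24 FREE]
Op 3: c = malloc(6) -> c = 5; heap: [0-0 ALLOC][1-4 ALLOC][5-10 ALLOC][11-24 FREE]
Op 4: b = realloc(b, 3) -> b = 1; heap: [0-0 ALLOC][1-3 ALLOC][4-4 FREE][5-10 ALLOC][11-24 FREE]
Op 5: d = malloc(7) -> d = 11; heap: [0-0 ALLOC][1-3 ALLOC][4-4 FREE][5-10 ALLOC][11-17 ALLOC][18-24 FREE]
Op 6: e = malloc(5) -> e = 18; heap: [0-0 ALLOC][1-3 ALLOC][4-4 FREE][5-10 ALLOC][11-17 ALLOC][18-22 ALLOC][23-24 FREE]
Op 7: a = realloc(a, 3) -> NULL (a unchanged); heap: [0-0 ALLOC][1-3 ALLOC][4-4 FREE][5-10 ALLOC][11-17 ALLOC][18-22 ALLOC][23-24 FREE]
malloc(1): first-fit scan over [0-0 ALLOC][1-3 ALLOC][4-4 FREE][5-10 ALLOC][11-17 ALLOC][18-22 ALLOC][23-24 FREE] -> 4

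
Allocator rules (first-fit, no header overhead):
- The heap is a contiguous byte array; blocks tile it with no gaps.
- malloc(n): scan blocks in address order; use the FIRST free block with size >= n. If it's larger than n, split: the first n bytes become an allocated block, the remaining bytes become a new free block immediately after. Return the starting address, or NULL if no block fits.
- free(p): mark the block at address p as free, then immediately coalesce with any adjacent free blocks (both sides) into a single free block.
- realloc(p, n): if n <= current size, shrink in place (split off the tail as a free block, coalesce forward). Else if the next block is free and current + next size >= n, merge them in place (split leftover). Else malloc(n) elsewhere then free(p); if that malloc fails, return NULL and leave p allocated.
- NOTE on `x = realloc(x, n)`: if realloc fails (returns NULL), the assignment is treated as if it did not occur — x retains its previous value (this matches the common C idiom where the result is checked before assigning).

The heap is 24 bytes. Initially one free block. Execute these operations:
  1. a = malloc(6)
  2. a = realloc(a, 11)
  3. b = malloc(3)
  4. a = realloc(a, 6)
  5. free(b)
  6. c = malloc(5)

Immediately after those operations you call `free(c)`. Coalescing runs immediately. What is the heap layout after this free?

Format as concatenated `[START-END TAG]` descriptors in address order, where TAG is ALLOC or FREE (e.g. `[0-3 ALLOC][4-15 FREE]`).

Answer: [0-5 ALLOC][6-23 FREE]

Derivation:
Op 1: a = malloc(6) -> a = 0; heap: [0-5 ALLOC][6-23 FREE]
Op 2: a = realloc(a, 11) -> a = 0; heap: [0-10 ALLOC][11-23 FREE]
Op 3: b = malloc(3) -> b = 11; heap: [0-10 ALLOC][11-13 ALLOC][14-23 FREE]
Op 4: a = realloc(a, 6) -> a = 0; heap: [0-5 ALLOC][6-10 FREE][11-13 ALLOC][14-23 FREE]
Op 5: free(b) -> (freed b); heap: [0-5 ALLOC][6-23 FREE]
Op 6: c = malloc(5) -> c = 6; heap: [0-5 ALLOC][6-10 ALLOC][11-23 FREE]
free(c): c = 6 -> block [6-10 ALLOC]; mark free, coalesce with adjacent free neighbors -> [0-5 ALLOC][6-23 FREE]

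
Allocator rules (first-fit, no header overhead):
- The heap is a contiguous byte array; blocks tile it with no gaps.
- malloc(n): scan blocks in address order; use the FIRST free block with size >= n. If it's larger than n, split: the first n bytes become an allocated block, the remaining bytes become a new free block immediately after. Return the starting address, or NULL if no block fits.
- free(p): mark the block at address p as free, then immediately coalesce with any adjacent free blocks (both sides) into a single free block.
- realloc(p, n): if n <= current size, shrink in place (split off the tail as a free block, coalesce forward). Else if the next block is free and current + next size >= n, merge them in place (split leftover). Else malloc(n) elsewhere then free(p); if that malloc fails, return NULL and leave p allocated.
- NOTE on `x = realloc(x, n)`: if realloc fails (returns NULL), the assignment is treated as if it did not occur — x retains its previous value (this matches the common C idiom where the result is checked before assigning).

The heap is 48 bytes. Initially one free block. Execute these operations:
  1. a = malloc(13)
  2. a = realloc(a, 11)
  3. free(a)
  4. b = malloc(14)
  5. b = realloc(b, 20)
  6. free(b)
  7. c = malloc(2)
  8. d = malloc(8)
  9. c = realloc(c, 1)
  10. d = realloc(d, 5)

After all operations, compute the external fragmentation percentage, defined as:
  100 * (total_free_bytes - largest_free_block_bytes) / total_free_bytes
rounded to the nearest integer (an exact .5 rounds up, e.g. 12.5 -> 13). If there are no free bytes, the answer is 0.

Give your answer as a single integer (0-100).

Answer: 2

Derivation:
Op 1: a = malloc(13) -> a = 0; heap: [0-12 ALLOC][13-47 FREE]
Op 2: a = realloc(a, 11) -> a = 0; heap: [0-10 ALLOC][11-47 FREE]
Op 3: free(a) -> (freed a); heap: [0-47 FREE]
Op 4: b = malloc(14) -> b = 0; heap: [0-13 ALLOC][14-47 FREE]
Op 5: b = realloc(b, 20) -> b = 0; heap: [0-19 ALLOC][20-47 FREE]
Op 6: free(b) -> (freed b); heap: [0-47 FREE]
Op 7: c = malloc(2) -> c = 0; heap: [0-1 ALLOC][2-47 FREE]
Op 8: d = malloc(8) -> d = 2; heap: [0-1 ALLOC][2-9 ALLOC][10-47 FREE]
Op 9: c = realloc(c, 1) -> c = 0; heap: [0-0 ALLOC][1-1 FREE][2-9 ALLOC][10-47 FREE]
Op 10: d = realloc(d, 5) -> d = 2; heap: [0-0 ALLOC][1-1 FREE][2-6 ALLOC][7-47 FREE]
Free blocks: [1 41] total_free=42 largest=41 -> 100*(42-41)/42 = 100/42 ≈ 2.381 -> rounds to 2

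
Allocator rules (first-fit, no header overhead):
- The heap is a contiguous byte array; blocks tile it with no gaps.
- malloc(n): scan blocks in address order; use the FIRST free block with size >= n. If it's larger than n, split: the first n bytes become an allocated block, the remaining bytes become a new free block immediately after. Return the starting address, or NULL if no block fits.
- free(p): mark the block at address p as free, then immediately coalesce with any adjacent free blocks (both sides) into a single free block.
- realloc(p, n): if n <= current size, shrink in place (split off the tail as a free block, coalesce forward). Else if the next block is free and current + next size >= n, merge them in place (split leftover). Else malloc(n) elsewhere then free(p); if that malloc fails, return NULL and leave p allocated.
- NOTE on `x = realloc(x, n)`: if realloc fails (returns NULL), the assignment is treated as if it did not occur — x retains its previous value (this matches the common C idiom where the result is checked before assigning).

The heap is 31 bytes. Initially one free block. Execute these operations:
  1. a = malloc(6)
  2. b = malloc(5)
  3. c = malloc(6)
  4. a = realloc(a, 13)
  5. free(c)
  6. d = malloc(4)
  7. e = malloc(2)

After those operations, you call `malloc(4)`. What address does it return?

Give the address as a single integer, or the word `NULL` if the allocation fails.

Op 1: a = malloc(6) -> a = 0; heap: [0-5 ALLOC][6-30 FREE]
Op 2: b = malloc(5) -> b = 6; heap: [0-5 ALLOC][6-10 ALLOC][11-30 FREE]
Op 3: c = malloc(6) -> c = 11; heap: [0-5 ALLOC][6-10 ALLOC][11-16 ALLOC][17-30 FREE]
Op 4: a = realloc(a, 13) -> a = 17; heap: [0-5 FREE][6-10 ALLOC][11-16 ALLOC][17-29 ALLOC][30-30 FREE]
Op 5: free(c) -> (freed c); heap: [0-5 FREE][6-10 ALLOC][11-16 FREE][17-29 ALLOC][30-30 FREE]
Op 6: d = malloc(4) -> d = 0; heap: [0-3 ALLOC][4-5 FREE][6-10 ALLOC][11-16 FREE][17-29 ALLOC][30-30 FREE]
Op 7: e = malloc(2) -> e = 4; heap: [0-3 ALLOC][4-5 ALLOC][6-10 ALLOC][11-16 FREE][17-29 ALLOC][30-30 FREE]
malloc(4): first-fit scan over [0-3 ALLOC][4-5 ALLOC][6-10 ALLOC][11-16 FREE][17-29 ALLOC][30-30 FREE] -> 11

Answer: 11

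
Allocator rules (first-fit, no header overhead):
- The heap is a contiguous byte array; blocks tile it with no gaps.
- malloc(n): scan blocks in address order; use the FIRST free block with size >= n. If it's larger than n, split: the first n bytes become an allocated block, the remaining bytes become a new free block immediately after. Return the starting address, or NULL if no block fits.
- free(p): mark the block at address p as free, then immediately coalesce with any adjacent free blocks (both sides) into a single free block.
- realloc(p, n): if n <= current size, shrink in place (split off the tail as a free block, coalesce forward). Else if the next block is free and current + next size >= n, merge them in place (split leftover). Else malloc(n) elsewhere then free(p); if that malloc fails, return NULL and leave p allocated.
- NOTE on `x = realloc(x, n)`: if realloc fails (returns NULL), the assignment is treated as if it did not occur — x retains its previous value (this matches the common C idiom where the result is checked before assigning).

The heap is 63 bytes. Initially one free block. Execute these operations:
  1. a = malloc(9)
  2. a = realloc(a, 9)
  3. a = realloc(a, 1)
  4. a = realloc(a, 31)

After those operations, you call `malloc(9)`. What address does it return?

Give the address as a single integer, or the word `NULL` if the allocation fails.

Op 1: a = malloc(9) -> a = 0; heap: [0-8 ALLOC][9-62 FREE]
Op 2: a = realloc(a, 9) -> a = 0; heap: [0-8 ALLOC][9-62 FREE]
Op 3: a = realloc(a, 1) -> a = 0; heap: [0-0 ALLOC][1-62 FREE]
Op 4: a = realloc(a, 31) -> a = 0; heap: [0-30 ALLOC][31-62 FREE]
malloc(9): first-fit scan over [0-30 ALLOC][31-62 FREE] -> 31

Answer: 31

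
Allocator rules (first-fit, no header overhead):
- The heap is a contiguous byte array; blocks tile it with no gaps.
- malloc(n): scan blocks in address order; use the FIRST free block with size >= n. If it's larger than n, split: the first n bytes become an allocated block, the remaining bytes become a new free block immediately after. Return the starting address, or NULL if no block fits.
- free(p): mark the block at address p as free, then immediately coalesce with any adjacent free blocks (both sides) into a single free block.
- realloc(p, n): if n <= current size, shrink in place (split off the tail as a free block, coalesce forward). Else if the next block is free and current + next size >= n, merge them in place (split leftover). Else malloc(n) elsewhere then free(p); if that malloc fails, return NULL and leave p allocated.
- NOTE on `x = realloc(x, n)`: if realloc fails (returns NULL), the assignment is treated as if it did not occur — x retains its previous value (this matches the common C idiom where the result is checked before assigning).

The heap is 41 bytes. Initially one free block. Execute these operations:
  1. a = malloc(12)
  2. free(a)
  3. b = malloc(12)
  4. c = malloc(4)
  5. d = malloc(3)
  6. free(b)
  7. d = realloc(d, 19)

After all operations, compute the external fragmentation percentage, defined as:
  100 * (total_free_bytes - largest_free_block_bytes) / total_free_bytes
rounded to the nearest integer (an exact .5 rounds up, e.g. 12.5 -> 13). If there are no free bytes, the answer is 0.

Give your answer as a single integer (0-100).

Answer: 33

Derivation:
Op 1: a = malloc(12) -> a = 0; heap: [0-11 ALLOC][12-40 FREE]
Op 2: free(a) -> (freed a); heap: [0-40 FREE]
Op 3: b = malloc(12) -> b = 0; heap: [0-11 ALLOC][12-40 FREE]
Op 4: c = malloc(4) -> c = 12; heap: [0-11 ALLOC][12-15 ALLOC][16-40 FREE]
Op 5: d = malloc(3) -> d = 16; heap: [0-11 ALLOC][12-15 ALLOC][16-18 ALLOC][19-40 FREE]
Op 6: free(b) -> (freed b); heap: [0-11 FREE][12-15 ALLOC][16-18 ALLOC][19-40 FREE]
Op 7: d = realloc(d, 19) -> d = 16; heap: [0-11 FREE][12-15 ALLOC][16-34 ALLOC][35-40 FREE]
Free blocks: [12 6] total_free=18 largest=12 -> 100*(18-12)/18 = 600/18 ≈ 33.333 -> rounds to 33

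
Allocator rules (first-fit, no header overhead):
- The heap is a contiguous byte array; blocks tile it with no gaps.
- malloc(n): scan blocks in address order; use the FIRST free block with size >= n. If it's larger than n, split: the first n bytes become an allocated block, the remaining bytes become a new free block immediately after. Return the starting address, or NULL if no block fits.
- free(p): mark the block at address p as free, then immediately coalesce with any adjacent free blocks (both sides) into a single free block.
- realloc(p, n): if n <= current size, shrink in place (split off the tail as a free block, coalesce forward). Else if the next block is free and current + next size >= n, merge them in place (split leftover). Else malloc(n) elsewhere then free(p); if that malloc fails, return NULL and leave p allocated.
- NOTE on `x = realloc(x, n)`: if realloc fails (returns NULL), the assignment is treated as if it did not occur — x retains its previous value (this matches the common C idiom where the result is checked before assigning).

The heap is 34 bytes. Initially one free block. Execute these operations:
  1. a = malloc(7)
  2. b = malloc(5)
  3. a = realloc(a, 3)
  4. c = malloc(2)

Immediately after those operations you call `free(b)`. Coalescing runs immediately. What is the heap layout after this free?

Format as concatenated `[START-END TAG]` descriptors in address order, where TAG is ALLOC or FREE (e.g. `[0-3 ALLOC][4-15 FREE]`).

Op 1: a = malloc(7) -> a = 0; heap: [0-6 ALLOC][7-33 FREE]
Op 2: b = malloc(5) -> b = 7; heap: [0-6 ALLOC][7-11 ALLOC][12-33 FREE]
Op 3: a = realloc(a, 3) -> a = 0; heap: [0-2 ALLOC][3-6 FREE][7-11 ALLOC][12-33 FREE]
Op 4: c = malloc(2) -> c = 3; heap: [0-2 ALLOC][3-4 ALLOC][5-6 FREE][7-11 ALLOC][12-33 FREE]
free(b): b = 7 -> block [7-11 ALLOC]; mark free, coalesce with adjacent free neighbors -> [0-2 ALLOC][3-4 ALLOC][5-33 FREE]

Answer: [0-2 ALLOC][3-4 ALLOC][5-33 FREE]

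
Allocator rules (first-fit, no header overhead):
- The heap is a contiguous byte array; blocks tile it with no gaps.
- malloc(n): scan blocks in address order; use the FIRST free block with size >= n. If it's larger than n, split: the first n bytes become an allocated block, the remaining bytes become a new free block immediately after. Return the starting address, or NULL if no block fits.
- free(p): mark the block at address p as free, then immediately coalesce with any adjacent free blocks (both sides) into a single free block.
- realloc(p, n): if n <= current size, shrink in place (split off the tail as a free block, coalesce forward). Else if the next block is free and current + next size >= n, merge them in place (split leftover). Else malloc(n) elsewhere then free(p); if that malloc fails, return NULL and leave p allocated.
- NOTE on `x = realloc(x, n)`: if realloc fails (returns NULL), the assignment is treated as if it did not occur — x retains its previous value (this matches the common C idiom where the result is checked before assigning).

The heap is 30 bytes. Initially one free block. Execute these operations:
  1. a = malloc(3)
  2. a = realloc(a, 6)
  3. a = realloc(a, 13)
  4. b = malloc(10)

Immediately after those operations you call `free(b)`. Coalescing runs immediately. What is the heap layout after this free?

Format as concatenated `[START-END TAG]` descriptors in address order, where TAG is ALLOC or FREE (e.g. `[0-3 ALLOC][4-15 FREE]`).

Op 1: a = malloc(3) -> a = 0; heap: [0-2 ALLOC][3-29 FREE]
Op 2: a = realloc(a, 6) -> a = 0; heap: [0-5 ALLOC][6-29 FREE]
Op 3: a = realloc(a, 13) -> a = 0; heap: [0-12 ALLOC][13-29 FREE]
Op 4: b = malloc(10) -> b = 13; heap: [0-12 ALLOC][13-22 ALLOC][23-29 FREE]
free(b): b = 13 -> block [13-22 ALLOC]; mark free, coalesce with adjacent free neighbors -> [0-12 ALLOC][13-29 FREE]

Answer: [0-12 ALLOC][13-29 FREE]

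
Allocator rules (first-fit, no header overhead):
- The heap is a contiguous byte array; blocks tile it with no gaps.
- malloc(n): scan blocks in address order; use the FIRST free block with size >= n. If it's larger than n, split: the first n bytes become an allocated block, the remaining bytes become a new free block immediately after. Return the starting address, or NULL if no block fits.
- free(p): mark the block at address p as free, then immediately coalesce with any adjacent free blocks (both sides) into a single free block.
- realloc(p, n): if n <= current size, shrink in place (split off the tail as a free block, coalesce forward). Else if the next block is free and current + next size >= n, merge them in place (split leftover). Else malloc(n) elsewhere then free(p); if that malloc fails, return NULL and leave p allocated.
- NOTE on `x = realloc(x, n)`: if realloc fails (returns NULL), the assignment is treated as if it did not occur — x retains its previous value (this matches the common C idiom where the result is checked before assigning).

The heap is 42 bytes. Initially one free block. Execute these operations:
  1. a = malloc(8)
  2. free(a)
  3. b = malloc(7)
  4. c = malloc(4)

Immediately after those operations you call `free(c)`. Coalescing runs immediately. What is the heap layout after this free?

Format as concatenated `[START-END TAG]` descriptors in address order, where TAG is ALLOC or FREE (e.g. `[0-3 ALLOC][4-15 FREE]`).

Op 1: a = malloc(8) -> a = 0; heap: [0-7 ALLOC][8-41 FREE]
Op 2: free(a) -> (freed a); heap: [0-41 FREE]
Op 3: b = malloc(7) -> b = 0; heap: [0-6 ALLOC][7-41 FREE]
Op 4: c = malloc(4) -> c = 7; heap: [0-6 ALLOC][7-10 ALLOC][11-41 FREE]
free(c): c = 7 -> block [7-10 ALLOC]; mark free, coalesce with adjacent free neighbors -> [0-6 ALLOC][7-41 FREE]

Answer: [0-6 ALLOC][7-41 FREE]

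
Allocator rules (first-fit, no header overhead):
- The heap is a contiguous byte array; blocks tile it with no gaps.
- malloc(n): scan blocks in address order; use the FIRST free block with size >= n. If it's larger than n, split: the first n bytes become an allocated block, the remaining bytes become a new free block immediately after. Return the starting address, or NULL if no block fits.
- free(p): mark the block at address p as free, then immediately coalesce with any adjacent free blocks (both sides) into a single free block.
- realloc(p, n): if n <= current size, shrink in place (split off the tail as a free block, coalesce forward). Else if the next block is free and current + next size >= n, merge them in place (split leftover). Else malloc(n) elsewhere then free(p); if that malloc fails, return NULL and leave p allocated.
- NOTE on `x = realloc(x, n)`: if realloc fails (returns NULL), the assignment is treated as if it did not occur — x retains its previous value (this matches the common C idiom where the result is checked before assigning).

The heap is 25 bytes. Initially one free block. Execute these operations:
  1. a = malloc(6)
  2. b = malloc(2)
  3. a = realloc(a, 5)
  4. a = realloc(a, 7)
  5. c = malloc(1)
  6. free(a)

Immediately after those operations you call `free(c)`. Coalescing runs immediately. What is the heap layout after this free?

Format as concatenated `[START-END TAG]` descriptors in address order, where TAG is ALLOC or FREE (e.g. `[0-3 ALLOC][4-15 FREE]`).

Op 1: a = malloc(6) -> a = 0; heap: [0-5 ALLOC][6-24 FREE]
Op 2: b = malloc(2) -> b = 6; heap: [0-5 ALLOC][6-7 ALLOC][8-24 FREE]
Op 3: a = realloc(a, 5) -> a = 0; heap: [0-4 ALLOC][5-5 FREE][6-7 ALLOC][8-24 FREE]
Op 4: a = realloc(a, 7) -> a = 8; heap: [0-5 FREE][6-7 ALLOC][8-14 ALLOC][15-24 FREE]
Op 5: c = malloc(1) -> c = 0; heap: [0-0 ALLOC][1-5 FREE][6-7 ALLOC][8-14 ALLOC][15-24 FREE]
Op 6: free(a) -> (freed a); heap: [0-0 ALLOC][1-5 FREE][6-7 ALLOC][8-24 FREE]
free(c): c = 0 -> block [0-0 ALLOC]; mark free, coalesce with adjacent free neighbors -> [0-5 FREE][6-7 ALLOC][8-24 FREE]

Answer: [0-5 FREE][6-7 ALLOC][8-24 FREE]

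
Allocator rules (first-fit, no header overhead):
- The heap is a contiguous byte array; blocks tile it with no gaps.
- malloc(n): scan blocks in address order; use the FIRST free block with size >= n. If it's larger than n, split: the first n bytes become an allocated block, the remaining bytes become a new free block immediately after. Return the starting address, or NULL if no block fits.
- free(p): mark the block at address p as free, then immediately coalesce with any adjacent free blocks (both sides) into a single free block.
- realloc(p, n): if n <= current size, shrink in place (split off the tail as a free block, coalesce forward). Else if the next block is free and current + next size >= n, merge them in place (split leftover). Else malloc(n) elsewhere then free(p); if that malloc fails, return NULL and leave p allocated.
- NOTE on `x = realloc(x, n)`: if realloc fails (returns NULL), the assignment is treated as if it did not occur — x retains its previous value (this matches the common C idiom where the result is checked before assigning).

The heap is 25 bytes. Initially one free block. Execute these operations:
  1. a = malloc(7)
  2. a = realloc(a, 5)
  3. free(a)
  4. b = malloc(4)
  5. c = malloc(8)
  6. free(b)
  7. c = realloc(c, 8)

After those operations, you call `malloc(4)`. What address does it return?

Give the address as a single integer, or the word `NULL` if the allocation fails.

Answer: 0

Derivation:
Op 1: a = malloc(7) -> a = 0; heap: [0-6 ALLOC][7-24 FREE]
Op 2: a = realloc(a, 5) -> a = 0; heap: [0-4 ALLOC][5-24 FREE]
Op 3: free(a) -> (freed a); heap: [0-24 FREE]
Op 4: b = malloc(4) -> b = 0; heap: [0-3 ALLOC][4-24 FREE]
Op 5: c = malloc(8) -> c = 4; heap: [0-3 ALLOC][4-11 ALLOC][12-24 FREE]
Op 6: free(b) -> (freed b); heap: [0-3 FREE][4-11 ALLOC][12-24 FREE]
Op 7: c = realloc(c, 8) -> c = 4; heap: [0-3 FREE][4-11 ALLOC][12-24 FREE]
malloc(4): first-fit scan over [0-3 FREE][4-11 ALLOC][12-24 FREE] -> 0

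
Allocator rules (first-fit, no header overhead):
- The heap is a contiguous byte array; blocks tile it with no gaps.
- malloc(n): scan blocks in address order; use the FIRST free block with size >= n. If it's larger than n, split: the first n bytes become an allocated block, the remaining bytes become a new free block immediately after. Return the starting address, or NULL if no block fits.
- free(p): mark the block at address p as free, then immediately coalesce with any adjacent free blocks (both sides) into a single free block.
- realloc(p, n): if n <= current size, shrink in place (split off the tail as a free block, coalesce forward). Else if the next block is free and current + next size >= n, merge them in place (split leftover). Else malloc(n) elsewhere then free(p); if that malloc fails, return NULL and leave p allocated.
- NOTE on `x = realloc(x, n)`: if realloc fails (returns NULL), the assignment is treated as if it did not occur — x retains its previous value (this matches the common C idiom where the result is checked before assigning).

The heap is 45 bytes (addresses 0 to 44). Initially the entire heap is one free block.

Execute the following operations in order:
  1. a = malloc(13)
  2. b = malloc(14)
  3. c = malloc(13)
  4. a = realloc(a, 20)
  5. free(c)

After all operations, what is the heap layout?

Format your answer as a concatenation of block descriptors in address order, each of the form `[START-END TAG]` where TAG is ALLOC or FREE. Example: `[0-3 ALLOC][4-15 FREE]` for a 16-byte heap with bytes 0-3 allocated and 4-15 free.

Answer: [0-12 ALLOC][13-26 ALLOC][27-44 FREE]

Derivation:
Op 1: a = malloc(13) -> a = 0; heap: [0-12 ALLOC][13-44 FREE]
Op 2: b = malloc(14) -> b = 13; heap: [0-12 ALLOC][13-26 ALLOC][27-44 FREE]
Op 3: c = malloc(13) -> c = 27; heap: [0-12 ALLOC][13-26 ALLOC][27-39 ALLOC][40-44 FREE]
Op 4: a = realloc(a, 20) -> NULL (a unchanged); heap: [0-12 ALLOC][13-26 ALLOC][27-39 ALLOC][40-44 FREE]
Op 5: free(c) -> (freed c); heap: [0-12 ALLOC][13-26 ALLOC][27-44 FREE]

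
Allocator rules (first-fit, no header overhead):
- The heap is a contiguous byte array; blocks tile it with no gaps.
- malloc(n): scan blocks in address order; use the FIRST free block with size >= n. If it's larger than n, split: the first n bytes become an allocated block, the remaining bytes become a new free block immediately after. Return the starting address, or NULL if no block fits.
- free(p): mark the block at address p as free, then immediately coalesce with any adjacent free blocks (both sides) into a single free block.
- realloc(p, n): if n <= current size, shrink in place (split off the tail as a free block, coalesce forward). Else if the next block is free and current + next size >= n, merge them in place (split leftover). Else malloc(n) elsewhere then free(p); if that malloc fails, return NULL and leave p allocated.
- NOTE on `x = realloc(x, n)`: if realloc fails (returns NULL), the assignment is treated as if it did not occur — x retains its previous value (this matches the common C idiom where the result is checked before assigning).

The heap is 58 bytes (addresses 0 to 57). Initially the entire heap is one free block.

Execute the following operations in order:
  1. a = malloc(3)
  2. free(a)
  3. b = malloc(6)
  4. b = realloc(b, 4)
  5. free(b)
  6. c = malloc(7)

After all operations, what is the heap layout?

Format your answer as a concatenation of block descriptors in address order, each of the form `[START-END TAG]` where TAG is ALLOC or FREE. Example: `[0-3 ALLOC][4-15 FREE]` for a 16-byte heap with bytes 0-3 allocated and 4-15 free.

Answer: [0-6 ALLOC][7-57 FREE]

Derivation:
Op 1: a = malloc(3) -> a = 0; heap: [0-2 ALLOC][3-57 FREE]
Op 2: free(a) -> (freed a); heap: [0-57 FREE]
Op 3: b = malloc(6) -> b = 0; heap: [0-5 ALLOC][6-57 FREE]
Op 4: b = realloc(b, 4) -> b = 0; heap: [0-3 ALLOC][4-57 FREE]
Op 5: free(b) -> (freed b); heap: [0-57 FREE]
Op 6: c = malloc(7) -> c = 0; heap: [0-6 ALLOC][7-57 FREE]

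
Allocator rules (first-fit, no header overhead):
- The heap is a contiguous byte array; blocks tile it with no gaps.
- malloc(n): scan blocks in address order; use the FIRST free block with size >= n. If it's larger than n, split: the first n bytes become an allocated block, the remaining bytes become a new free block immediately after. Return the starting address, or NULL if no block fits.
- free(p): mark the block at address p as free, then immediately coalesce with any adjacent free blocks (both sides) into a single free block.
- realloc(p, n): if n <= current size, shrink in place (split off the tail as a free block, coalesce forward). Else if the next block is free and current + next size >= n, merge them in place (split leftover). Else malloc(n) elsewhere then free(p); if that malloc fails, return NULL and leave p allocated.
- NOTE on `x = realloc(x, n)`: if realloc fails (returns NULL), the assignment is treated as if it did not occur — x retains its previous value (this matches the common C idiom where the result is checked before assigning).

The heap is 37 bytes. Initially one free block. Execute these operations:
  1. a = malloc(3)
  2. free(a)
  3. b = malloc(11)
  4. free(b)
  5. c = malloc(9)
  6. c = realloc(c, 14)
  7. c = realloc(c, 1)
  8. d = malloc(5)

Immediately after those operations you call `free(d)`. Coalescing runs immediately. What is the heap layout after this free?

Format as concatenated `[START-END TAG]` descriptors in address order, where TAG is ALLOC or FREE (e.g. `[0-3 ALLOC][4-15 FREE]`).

Op 1: a = malloc(3) -> a = 0; heap: [0-2 ALLOC][3-36 FREE]
Op 2: free(a) -> (freed a); heap: [0-36 FREE]
Op 3: b = malloc(11) -> b = 0; heap: [0-10 ALLOC][11-36 FREE]
Op 4: free(b) -> (freed b); heap: [0-36 FREE]
Op 5: c = malloc(9) -> c = 0; heap: [0-8 ALLOC][9-36 FREE]
Op 6: c = realloc(c, 14) -> c = 0; heap: [0-13 ALLOC][14-36 FREE]
Op 7: c = realloc(c, 1) -> c = 0; heap: [0-0 ALLOC][1-36 FREE]
Op 8: d = malloc(5) -> d = 1; heap: [0-0 ALLOC][1-5 ALLOC][6-36 FREE]
free(d): d = 1 -> block [1-5 ALLOC]; mark free, coalesce with adjacent free neighbors -> [0-0 ALLOC][1-36 FREE]

Answer: [0-0 ALLOC][1-36 FREE]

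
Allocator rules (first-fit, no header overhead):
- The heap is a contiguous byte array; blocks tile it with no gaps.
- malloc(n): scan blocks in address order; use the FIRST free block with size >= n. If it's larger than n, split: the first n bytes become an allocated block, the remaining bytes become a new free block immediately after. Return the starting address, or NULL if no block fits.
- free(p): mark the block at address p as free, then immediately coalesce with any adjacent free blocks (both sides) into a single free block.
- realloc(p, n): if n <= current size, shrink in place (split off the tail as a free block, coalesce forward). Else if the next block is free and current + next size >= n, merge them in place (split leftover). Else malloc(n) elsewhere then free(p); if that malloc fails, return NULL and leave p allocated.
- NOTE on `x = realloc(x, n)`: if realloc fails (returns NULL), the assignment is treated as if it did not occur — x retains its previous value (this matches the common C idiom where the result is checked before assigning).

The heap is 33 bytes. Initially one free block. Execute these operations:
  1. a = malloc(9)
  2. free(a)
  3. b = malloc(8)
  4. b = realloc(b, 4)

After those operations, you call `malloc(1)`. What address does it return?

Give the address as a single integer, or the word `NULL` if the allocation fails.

Op 1: a = malloc(9) -> a = 0; heap: [0-8 ALLOC][9-32 FREE]
Op 2: free(a) -> (freed a); heap: [0-32 FREE]
Op 3: b = malloc(8) -> b = 0; heap: [0-7 ALLOC][8-32 FREE]
Op 4: b = realloc(b, 4) -> b = 0; heap: [0-3 ALLOC][4-32 FREE]
malloc(1): first-fit scan over [0-3 ALLOC][4-32 FREE] -> 4

Answer: 4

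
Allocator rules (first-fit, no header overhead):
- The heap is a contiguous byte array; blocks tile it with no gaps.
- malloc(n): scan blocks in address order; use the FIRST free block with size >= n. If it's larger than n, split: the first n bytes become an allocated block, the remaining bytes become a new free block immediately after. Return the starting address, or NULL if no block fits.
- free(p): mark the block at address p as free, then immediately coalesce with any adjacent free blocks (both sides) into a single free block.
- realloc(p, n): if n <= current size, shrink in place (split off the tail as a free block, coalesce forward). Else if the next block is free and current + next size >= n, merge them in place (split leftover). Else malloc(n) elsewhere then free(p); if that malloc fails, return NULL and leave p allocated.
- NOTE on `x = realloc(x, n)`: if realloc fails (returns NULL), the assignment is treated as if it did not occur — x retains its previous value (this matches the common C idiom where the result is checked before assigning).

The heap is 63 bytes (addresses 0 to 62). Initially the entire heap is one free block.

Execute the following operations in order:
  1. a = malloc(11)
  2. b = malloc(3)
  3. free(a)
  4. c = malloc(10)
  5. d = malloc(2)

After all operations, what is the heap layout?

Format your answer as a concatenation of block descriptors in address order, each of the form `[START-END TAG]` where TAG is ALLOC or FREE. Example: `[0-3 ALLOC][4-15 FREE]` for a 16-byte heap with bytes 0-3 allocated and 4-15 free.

Answer: [0-9 ALLOC][10-10 FREE][11-13 ALLOC][14-15 ALLOC][16-62 FREE]

Derivation:
Op 1: a = malloc(11) -> a = 0; heap: [0-10 ALLOC][11-62 FREE]
Op 2: b = malloc(3) -> b = 11; heap: [0-10 ALLOC][11-13 ALLOC][14-62 FREE]
Op 3: free(a) -> (freed a); heap: [0-10 FREE][11-13 ALLOC][14-62 FREE]
Op 4: c = malloc(10) -> c = 0; heap: [0-9 ALLOC][10-10 FREE][11-13 ALLOC][14-62 FREE]
Op 5: d = malloc(2) -> d = 14; heap: [0-9 ALLOC][10-10 FREE][11-13 ALLOC][14-15 ALLOC][16-62 FREE]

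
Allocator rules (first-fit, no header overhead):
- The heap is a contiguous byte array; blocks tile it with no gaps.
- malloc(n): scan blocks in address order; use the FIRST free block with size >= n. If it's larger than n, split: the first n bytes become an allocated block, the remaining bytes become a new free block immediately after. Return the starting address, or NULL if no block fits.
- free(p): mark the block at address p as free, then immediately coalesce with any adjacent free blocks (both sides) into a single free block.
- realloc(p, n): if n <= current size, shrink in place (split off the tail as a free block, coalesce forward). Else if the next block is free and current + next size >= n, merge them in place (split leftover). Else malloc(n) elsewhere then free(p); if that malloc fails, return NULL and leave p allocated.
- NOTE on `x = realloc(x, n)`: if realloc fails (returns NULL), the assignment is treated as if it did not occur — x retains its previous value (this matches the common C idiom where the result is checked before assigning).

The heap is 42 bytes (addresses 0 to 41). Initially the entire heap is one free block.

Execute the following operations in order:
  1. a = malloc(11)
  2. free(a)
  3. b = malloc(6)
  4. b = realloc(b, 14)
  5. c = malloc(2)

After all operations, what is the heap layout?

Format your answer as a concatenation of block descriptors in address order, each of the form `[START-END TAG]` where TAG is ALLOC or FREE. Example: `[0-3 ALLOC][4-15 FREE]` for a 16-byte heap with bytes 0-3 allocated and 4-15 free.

Op 1: a = malloc(11) -> a = 0; heap: [0-10 ALLOC][11-41 FREE]
Op 2: free(a) -> (freed a); heap: [0-41 FREE]
Op 3: b = malloc(6) -> b = 0; heap: [0-5 ALLOC][6-41 FREE]
Op 4: b = realloc(b, 14) -> b = 0; heap: [0-13 ALLOC][14-41 FREE]
Op 5: c = malloc(2) -> c = 14; heap: [0-13 ALLOC][14-15 ALLOC][16-41 FREE]

Answer: [0-13 ALLOC][14-15 ALLOC][16-41 FREE]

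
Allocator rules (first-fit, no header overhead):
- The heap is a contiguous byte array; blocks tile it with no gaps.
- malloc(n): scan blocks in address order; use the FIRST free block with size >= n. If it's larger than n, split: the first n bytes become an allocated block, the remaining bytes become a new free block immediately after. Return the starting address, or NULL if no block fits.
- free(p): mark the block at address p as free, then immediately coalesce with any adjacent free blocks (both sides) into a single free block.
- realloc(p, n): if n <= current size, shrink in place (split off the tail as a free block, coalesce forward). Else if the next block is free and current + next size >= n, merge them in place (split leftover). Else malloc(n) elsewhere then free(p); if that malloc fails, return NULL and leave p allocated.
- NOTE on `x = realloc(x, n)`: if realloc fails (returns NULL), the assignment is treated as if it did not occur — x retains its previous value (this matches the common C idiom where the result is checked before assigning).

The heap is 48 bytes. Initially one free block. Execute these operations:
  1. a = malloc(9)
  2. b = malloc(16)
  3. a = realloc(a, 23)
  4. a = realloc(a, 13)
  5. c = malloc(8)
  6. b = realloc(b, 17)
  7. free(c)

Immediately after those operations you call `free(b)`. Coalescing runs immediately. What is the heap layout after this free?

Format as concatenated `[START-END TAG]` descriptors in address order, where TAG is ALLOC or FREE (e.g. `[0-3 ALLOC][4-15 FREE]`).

Op 1: a = malloc(9) -> a = 0; heap: [0-8 ALLOC][9-47 FREE]
Op 2: b = malloc(16) -> b = 9; heap: [0-8 ALLOC][9-24 ALLOC][25-47 FREE]
Op 3: a = realloc(a, 23) -> a = 25; heap: [0-8 FREE][9-24 ALLOC][25-47 ALLOC]
Op 4: a = realloc(a, 13) -> a = 25; heap: [0-8 FREE][9-24 ALLOC][25-37 ALLOC][38-47 FREE]
Op 5: c = malloc(8) -> c = 0; heap: [0-7 ALLOC][8-8 FREE][9-24 ALLOC][25-37 ALLOC][38-47 FREE]
Op 6: b = realloc(b, 17) -> NULL (b unchanged); heap: [0-7 ALLOC][8-8 FREE][9-24 ALLOC][25-37 ALLOC][38-47 FREE]
Op 7: free(c) -> (freed c); heap: [0-8 FREE][9-24 ALLOC][25-37 ALLOC][38-47 FREE]
free(b): b = 9 -> block [9-24 ALLOC]; mark free, coalesce with adjacent free neighbors -> [0-24 FREE][25-37 ALLOC][38-47 FREE]

Answer: [0-24 FREE][25-37 ALLOC][38-47 FREE]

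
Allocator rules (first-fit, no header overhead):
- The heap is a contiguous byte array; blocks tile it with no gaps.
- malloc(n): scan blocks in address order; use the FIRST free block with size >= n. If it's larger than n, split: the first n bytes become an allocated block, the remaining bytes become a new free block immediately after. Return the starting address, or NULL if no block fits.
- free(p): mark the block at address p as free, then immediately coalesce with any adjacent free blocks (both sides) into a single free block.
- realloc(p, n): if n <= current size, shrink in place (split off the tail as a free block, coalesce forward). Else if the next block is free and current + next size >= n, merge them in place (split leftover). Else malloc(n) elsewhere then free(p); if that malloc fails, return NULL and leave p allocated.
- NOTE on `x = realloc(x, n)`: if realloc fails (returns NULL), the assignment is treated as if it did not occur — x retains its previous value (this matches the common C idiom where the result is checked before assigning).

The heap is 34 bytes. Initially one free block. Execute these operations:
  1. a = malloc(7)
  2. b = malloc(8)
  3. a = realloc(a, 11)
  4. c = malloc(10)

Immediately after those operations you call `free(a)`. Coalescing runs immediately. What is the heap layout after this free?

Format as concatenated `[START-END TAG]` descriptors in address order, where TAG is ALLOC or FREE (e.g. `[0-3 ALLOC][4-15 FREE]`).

Answer: [0-6 FREE][7-14 ALLOC][15-33 FREE]

Derivation:
Op 1: a = malloc(7) -> a = 0; heap: [0-6 ALLOC][7-33 FREE]
Op 2: b = malloc(8) -> b = 7; heap: [0-6 ALLOC][7-14 ALLOC][15-33 FREE]
Op 3: a = realloc(a, 11) -> a = 15; heap: [0-6 FREE][7-14 ALLOC][15-25 ALLOC][26-33 FREE]
Op 4: c = malloc(10) -> c = NULL; heap: [0-6 FREE][7-14 ALLOC][15-25 ALLOC][26-33 FREE]
free(a): a = 15 -> block [15-25 ALLOC]; mark free, coalesce with adjacent free neighbors -> [0-6 FREE][7-14 ALLOC][15-33 FREE]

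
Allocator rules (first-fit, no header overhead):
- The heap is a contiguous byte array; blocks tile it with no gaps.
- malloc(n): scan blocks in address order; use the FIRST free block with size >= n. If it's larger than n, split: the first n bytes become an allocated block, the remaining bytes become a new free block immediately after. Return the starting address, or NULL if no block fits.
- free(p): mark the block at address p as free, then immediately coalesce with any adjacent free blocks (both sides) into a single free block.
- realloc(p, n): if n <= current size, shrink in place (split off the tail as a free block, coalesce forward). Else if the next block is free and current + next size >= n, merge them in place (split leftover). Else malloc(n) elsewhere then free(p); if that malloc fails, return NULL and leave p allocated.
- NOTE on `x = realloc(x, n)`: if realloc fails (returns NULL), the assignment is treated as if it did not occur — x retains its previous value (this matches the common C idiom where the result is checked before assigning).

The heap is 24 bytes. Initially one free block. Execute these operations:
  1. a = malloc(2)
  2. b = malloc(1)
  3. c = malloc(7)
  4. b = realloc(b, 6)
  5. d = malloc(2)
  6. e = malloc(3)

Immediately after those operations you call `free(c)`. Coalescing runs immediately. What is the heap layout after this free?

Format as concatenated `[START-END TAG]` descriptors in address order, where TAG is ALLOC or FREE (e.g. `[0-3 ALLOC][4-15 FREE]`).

Answer: [0-1 ALLOC][2-9 FREE][10-15 ALLOC][16-17 ALLOC][18-20 ALLOC][21-23 FREE]

Derivation:
Op 1: a = malloc(2) -> a = 0; heap: [0-1 ALLOC][2-23 FREE]
Op 2: b = malloc(1) -> b = 2; heap: [0-1 ALLOC][2-2 ALLOC][3-23 FREE]
Op 3: c = malloc(7) -> c = 3; heap: [0-1 ALLOC][2-2 ALLOC][3-9 ALLOC][10-23 FREE]
Op 4: b = realloc(b, 6) -> b = 10; heap: [0-1 ALLOC][2-2 FREE][3-9 ALLOC][10-15 ALLOC][16-23 FREE]
Op 5: d = malloc(2) -> d = 16; heap: [0-1 ALLOC][2-2 FREE][3-9 ALLOC][10-15 ALLOC][16-17 ALLOC][18-23 FREE]
Op 6: e = malloc(3) -> e = 18; heap: [0-1 ALLOC][2-2 FREE][3-9 ALLOC][10-15 ALLOC][16-17 ALLOC][18-20 ALLOC][21-23 FREE]
free(c): c = 3 -> block [3-9 ALLOC]; mark free, coalesce with adjacent free neighbors -> [0-1 ALLOC][2-9 FREE][10-15 ALLOC][16-17 ALLOC][18-20 ALLOC][21-23 FREE]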